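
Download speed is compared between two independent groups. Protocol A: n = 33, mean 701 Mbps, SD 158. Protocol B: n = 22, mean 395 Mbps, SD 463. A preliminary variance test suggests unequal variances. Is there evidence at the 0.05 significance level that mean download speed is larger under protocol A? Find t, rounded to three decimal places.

2.986

Let group 1 = protocol A, group 2 = protocol B. H0: μ_1 = μ_2; H1: μ_1 > μ_2 (Welch's two-sample t-test, right-tailed).
t = (x̄_1 − x̄_2)/√(s_1²/n_1 + s_2²/n_2) = (701 − 395)/√(158²/33 + 463²/22) = 2.986
Welch–Satterthwaite df ≈ 24.29
p-value = P(T ≥ 2.986) ≈ 0.003
Since p ≈ 0.003 < α = 0.05, reject H0; the evidence is statistically significant.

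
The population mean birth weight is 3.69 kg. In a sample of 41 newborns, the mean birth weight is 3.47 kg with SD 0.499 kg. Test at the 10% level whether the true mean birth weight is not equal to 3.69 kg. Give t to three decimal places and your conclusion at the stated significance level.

t = -2.823; reject H0

H0: μ = 3.69; H1: μ ≠ 3.69 (one-sample t-test, two-sided).
t = (x̄ − μ₀)/(s/√n) = (3.47 − 3.69)/(0.499/√41) = -2.823
df = n − 1 = 40
Two-sided p-value ≈ 0.0074
Since p ≈ 0.0074 < α = 0.1, reject H0; the data support H1.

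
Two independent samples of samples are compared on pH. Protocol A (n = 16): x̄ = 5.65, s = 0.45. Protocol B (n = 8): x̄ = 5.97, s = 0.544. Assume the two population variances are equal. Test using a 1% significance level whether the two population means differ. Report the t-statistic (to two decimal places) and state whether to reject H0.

Let group 1 = protocol A, group 2 = protocol B. H0: μ_1 = μ_2; H1: μ_1 ≠ μ_2 (two-sample pooled-variance t-test, two-sided).
s_p² = [(16−1)·0.45² + (8−1)·0.544²]/(16+8−2) = 0.23223
t = (5.65 − 5.97)/√[0.23223·(1/16 + 1/8)] = -1.53
df = n₁ + n₂ − 2 = 22
Two-sided p-value ≈ 0.1394
Since p ≈ 0.1394 > α = 0.01, fail to reject H0; the evidence is not statistically significant.

t = -1.53; fail to reject H0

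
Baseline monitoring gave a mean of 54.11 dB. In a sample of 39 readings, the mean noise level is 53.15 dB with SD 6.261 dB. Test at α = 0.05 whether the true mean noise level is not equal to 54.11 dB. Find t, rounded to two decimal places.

H0: μ = 54.11; H1: μ ≠ 54.11 (one-sample t-test, two-sided).
t = (x̄ − μ₀)/(s/√n) = (53.15 − 54.11)/(6.261/√39) = -0.96
df = n − 1 = 38
Two-sided p-value ≈ 0.344
Since p ≈ 0.344 > α = 0.05, fail to reject H0; the data do not provide sufficient evidence against H0.

-0.96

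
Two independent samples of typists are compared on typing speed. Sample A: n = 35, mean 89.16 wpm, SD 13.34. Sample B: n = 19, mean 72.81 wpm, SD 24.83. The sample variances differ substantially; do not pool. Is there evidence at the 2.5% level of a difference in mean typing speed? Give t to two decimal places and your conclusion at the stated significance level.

t = 2.67; reject H0

Let group 1 = sample A, group 2 = sample B. H0: μ_1 = μ_2; H1: μ_1 ≠ μ_2 (Welch's two-sample t-test, two-sided).
t = (x̄_1 − x̄_2)/√(s_1²/n_1 + s_2²/n_2) = (89.16 − 72.81)/√(13.34²/35 + 24.83²/19) = 2.67
Welch–Satterthwaite df ≈ 23.77
Two-sided p-value ≈ 0.0135
Since p ≈ 0.0135 < α = 0.025, reject H0; the data support H1.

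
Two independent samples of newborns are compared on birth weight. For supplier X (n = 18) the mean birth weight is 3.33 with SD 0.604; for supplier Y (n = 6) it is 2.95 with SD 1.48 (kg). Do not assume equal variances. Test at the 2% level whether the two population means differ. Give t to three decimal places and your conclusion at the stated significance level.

t = 0.612; fail to reject H0

Let group 1 = supplier X, group 2 = supplier Y. H0: μ_1 = μ_2; H1: μ_1 ≠ μ_2 (Welch's two-sample t-test, two-sided).
t = (x̄_1 − x̄_2)/√(s_1²/n_1 + s_2²/n_2) = (3.33 − 2.95)/√(0.604²/18 + 1.48²/6) = 0.612
Welch–Satterthwaite df ≈ 5.57
Two-sided p-value ≈ 0.5646
Since p ≈ 0.5646 > α = 0.02, fail to reject H0; the data do not provide sufficient evidence against H0.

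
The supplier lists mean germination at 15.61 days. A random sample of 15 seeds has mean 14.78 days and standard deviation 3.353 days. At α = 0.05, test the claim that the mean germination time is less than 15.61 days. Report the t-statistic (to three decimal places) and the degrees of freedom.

H0: μ = 15.61; H1: μ < 15.61 (one-sample t-test, left-tailed).
t = (x̄ − μ₀)/(s/√n) = (14.78 − 15.61)/(3.353/√15) = -0.959
df = n − 1 = 14
p-value = P(T ≤ -0.959) ≈ 0.177
Since p ≈ 0.177 > α = 0.05, fail to reject H0; the evidence is not statistically significant.

t = -0.959, df = 14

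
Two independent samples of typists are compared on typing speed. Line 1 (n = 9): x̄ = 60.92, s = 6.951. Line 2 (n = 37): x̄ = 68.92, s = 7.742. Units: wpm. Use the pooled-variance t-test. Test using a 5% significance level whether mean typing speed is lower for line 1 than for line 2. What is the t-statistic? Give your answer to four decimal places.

Let group 1 = line 1, group 2 = line 2. H0: μ_1 = μ_2; H1: μ_1 < μ_2 (two-sample pooled-variance t-test, left-tailed).
s_p² = [(9−1)·6.951² + (37−1)·7.742²]/(9+37−2) = 57.8254
t = (60.92 − 68.92)/√[57.8254·(1/9 + 1/37)] = -2.8306
df = n₁ + n₂ − 2 = 44
p-value = P(T ≤ -2.8306) ≈ 0.0035
Since p ≈ 0.0035 < α = 0.05, reject H0; the evidence is statistically significant.

-2.8306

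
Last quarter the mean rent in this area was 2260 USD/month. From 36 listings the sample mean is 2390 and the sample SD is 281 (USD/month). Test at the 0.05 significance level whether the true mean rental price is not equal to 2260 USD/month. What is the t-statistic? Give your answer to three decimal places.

2.776

H0: μ = 2260; H1: μ ≠ 2260 (one-sample t-test, two-sided).
t = (x̄ − μ₀)/(s/√n) = (2390 − 2260)/(281/√36) = 2.776
df = n − 1 = 35
Two-sided p-value ≈ 0.009
Since p ≈ 0.009 < α = 0.05, reject H0; the data support H1.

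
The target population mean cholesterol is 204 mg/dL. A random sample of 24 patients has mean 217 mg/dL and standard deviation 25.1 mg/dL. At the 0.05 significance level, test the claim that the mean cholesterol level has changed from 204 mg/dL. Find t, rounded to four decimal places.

H0: μ = 204; H1: μ ≠ 204 (one-sample t-test, two-sided).
t = (x̄ − μ₀)/(s/√n) = (217 − 204)/(25.1/√24) = 2.5373
df = n − 1 = 23
Two-sided p-value ≈ 0.0184
Since p ≈ 0.0184 < α = 0.05, reject H0; the evidence is statistically significant.

2.5373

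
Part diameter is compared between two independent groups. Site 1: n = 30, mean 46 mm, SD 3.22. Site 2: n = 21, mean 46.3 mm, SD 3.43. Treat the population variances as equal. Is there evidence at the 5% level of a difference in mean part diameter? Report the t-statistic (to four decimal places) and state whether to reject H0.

t = -0.3188; fail to reject H0

Let group 1 = site 1, group 2 = site 2. H0: μ_1 = μ_2; H1: μ_1 ≠ μ_2 (two-sample pooled-variance t-test, two-sided).
s_p² = [(30−1)·3.22² + (21−1)·3.43²]/(30+21−2) = 10.9384
t = (46 − 46.3)/√[10.9384·(1/30 + 1/21)] = -0.3188
df = n₁ + n₂ − 2 = 49
Two-sided p-value ≈ 0.7512
Since p ≈ 0.7512 > α = 0.05, fail to reject H0; the data do not provide sufficient evidence against H0.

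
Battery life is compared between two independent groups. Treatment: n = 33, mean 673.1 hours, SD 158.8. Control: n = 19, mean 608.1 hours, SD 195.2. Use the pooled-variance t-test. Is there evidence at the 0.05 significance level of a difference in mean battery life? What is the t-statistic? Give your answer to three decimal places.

1.306

Let group 1 = treatment, group 2 = control. H0: μ_1 = μ_2; H1: μ_1 ≠ μ_2 (two-sample pooled-variance t-test, two-sided).
s_p² = [(33−1)·158.8² + (19−1)·195.2²]/(33+19−2) = 29856.3
t = (673.1 − 608.1)/√[29856.3·(1/33 + 1/19)] = 1.306
df = n₁ + n₂ − 2 = 50
Two-sided p-value ≈ 0.1974
Since p ≈ 0.1974 > α = 0.05, fail to reject H0; the evidence is not statistically significant.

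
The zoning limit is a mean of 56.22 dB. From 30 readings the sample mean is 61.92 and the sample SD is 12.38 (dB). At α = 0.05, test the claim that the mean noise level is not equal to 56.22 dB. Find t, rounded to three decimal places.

2.522

H0: μ = 56.22; H1: μ ≠ 56.22 (one-sample t-test, two-sided).
t = (x̄ − μ₀)/(s/√n) = (61.92 − 56.22)/(12.38/√30) = 2.522
df = n − 1 = 29
Two-sided p-value ≈ 0.017
Since p ≈ 0.017 < α = 0.05, reject H0; the evidence is statistically significant.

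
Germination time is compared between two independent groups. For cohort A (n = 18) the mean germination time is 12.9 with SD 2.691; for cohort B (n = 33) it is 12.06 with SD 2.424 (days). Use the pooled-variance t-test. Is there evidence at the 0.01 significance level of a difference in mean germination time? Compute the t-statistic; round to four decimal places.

Let group 1 = cohort A, group 2 = cohort B. H0: μ_1 = μ_2; H1: μ_1 ≠ μ_2 (two-sample pooled-variance t-test, two-sided).
s_p² = [(18−1)·2.691² + (33−1)·2.424²]/(18+33−2) = 6.34959
t = (12.9 − 12.06)/√[6.34959·(1/18 + 1/33)] = 1.1377
df = n₁ + n₂ − 2 = 49
Two-sided p-value ≈ 0.2608
Since p ≈ 0.2608 > α = 0.01, fail to reject H0; the data do not provide sufficient evidence against H0.

1.1377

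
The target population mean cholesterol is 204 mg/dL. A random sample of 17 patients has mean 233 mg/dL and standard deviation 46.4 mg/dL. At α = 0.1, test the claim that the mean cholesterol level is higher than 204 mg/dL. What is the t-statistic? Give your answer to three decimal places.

H0: μ = 204; H1: μ > 204 (one-sample t-test, right-tailed).
t = (x̄ − μ₀)/(s/√n) = (233 − 204)/(46.4/√17) = 2.577
df = n − 1 = 16
p-value = P(T ≥ 2.577) ≈ 0.0101
Since p ≈ 0.0101 < α = 0.1, reject H0; the evidence is statistically significant.

2.577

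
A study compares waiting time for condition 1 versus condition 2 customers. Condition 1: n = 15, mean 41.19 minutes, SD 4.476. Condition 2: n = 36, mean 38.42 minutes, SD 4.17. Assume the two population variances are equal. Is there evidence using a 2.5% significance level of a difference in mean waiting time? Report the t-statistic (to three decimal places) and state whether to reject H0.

Let group 1 = condition 1, group 2 = condition 2. H0: μ_1 = μ_2; H1: μ_1 ≠ μ_2 (two-sample pooled-variance t-test, two-sided).
s_p² = [(15−1)·4.476² + (36−1)·4.17²]/(15+36−2) = 18.1448
t = (41.19 − 38.42)/√[18.1448·(1/15 + 1/36)] = 2.116
df = n₁ + n₂ − 2 = 49
Two-sided p-value ≈ 0.0395
Since p ≈ 0.0395 > α = 0.025, fail to reject H0; the evidence is not statistically significant.

t = 2.116; fail to reject H0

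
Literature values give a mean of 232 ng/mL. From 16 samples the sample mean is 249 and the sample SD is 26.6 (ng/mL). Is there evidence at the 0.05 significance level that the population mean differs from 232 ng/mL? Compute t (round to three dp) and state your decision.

t = 2.556; reject H0

H0: μ = 232; H1: μ ≠ 232 (one-sample t-test, two-sided).
t = (x̄ − μ₀)/(s/√n) = (249 − 232)/(26.6/√16) = 2.556
df = n − 1 = 15
Two-sided p-value ≈ 0.022
Since p ≈ 0.022 < α = 0.05, reject H0; the data support H1.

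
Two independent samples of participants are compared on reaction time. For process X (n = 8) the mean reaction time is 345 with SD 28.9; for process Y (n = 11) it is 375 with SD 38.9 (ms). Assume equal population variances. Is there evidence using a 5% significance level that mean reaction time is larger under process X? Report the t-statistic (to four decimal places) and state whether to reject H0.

t = -1.8379; fail to reject H0

Let group 1 = process X, group 2 = process Y. H0: μ_1 = μ_2; H1: μ_1 > μ_2 (two-sample pooled-variance t-test, right-tailed).
s_p² = [(8−1)·28.9² + (11−1)·38.9²]/(8+11−2) = 1234.03
t = (345 − 375)/√[1234.03·(1/8 + 1/11)] = -1.8379
df = n₁ + n₂ − 2 = 17
p-value = P(T ≥ -1.8379) ≈ 0.958
Since p ≈ 0.958 > α = 0.05, fail to reject H0; the evidence is not statistically significant.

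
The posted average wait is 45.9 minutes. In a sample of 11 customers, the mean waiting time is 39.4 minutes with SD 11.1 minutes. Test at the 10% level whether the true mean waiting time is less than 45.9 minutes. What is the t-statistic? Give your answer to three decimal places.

H0: μ = 45.9; H1: μ < 45.9 (one-sample t-test, left-tailed).
t = (x̄ − μ₀)/(s/√n) = (39.4 − 45.9)/(11.1/√11) = -1.942
df = n − 1 = 10
p-value = P(T ≤ -1.942) ≈ 0.040
Since p ≈ 0.040 < α = 0.1, reject H0; the evidence is statistically significant.

-1.942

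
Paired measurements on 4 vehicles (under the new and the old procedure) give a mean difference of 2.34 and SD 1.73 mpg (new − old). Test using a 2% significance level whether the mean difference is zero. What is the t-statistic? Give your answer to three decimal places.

H0: μ_d = 0; H1: μ_d ≠ 0 (paired t-test on the differences, two-sided).
t = d̄/(s_d/√n) = 2.34/(1.73/√4) = 2.705
df = n − 1 = 3
Two-sided p-value ≈ 0.073
Since p ≈ 0.073 > α = 0.02, fail to reject H0; the evidence is not statistically significant.

2.705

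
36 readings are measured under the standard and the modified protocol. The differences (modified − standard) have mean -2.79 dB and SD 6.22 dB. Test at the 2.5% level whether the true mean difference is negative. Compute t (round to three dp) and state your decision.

t = -2.691; reject H0

H0: μ_d = 0; H1: μ_d < 0 (paired t-test on the differences, left-tailed).
t = d̄/(s_d/√n) = -2.79/(6.22/√36) = -2.691
df = n − 1 = 35
p-value = P(T ≤ -2.691) ≈ 0.005
Since p ≈ 0.005 < α = 0.025, reject H0; the data support H1.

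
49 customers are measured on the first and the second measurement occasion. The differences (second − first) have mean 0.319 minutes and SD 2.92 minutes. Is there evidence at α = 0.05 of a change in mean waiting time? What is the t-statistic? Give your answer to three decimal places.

H0: μ_d = 0; H1: μ_d ≠ 0 (paired t-test on the differences, two-sided).
t = d̄/(s_d/√n) = 0.319/(2.92/√49) = 0.765
df = n − 1 = 48
Two-sided p-value ≈ 0.448
Since p ≈ 0.448 > α = 0.05, fail to reject H0; the evidence is not statistically significant.

0.765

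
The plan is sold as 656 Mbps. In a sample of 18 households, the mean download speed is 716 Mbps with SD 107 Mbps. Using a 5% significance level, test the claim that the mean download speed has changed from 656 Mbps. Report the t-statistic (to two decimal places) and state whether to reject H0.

t = 2.38; reject H0

H0: μ = 656; H1: μ ≠ 656 (one-sample t-test, two-sided).
t = (x̄ − μ₀)/(s/√n) = (716 − 656)/(107/√18) = 2.38
df = n − 1 = 17
Two-sided p-value ≈ 0.0293
Since p ≈ 0.0293 < α = 0.05, reject H0; the evidence is statistically significant.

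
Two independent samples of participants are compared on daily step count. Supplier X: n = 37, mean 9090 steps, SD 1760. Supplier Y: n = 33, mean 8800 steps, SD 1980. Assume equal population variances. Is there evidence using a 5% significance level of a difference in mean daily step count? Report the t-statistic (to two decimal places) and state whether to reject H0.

Let group 1 = supplier X, group 2 = supplier Y. H0: μ_1 = μ_2; H1: μ_1 ≠ μ_2 (two-sample pooled-variance t-test, two-sided).
s_p² = [(37−1)·1760² + (33−1)·1980²]/(37+33−2) = 3484800
t = (9090 − 8800)/√[3484800·(1/37 + 1/33)] = 0.65
df = n₁ + n₂ − 2 = 68
Two-sided p-value ≈ 0.519
Since p ≈ 0.519 > α = 0.05, fail to reject H0; the data do not provide sufficient evidence against H0.

t = 0.65; fail to reject H0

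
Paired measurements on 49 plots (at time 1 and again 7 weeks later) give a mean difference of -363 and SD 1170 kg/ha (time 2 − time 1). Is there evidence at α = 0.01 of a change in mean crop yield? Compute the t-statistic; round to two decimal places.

H0: μ_d = 0; H1: μ_d ≠ 0 (paired t-test on the differences, two-sided).
t = d̄/(s_d/√n) = -363/(1170/√49) = -2.17
df = n − 1 = 48
Two-sided p-value ≈ 0.0348
Since p ≈ 0.0348 > α = 0.01, fail to reject H0; the data do not provide sufficient evidence against H0.

-2.17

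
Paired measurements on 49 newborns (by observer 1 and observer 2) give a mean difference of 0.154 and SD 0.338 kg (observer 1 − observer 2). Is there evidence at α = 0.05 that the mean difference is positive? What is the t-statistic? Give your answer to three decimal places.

H0: μ_d = 0; H1: μ_d > 0 (paired t-test on the differences, right-tailed).
t = d̄/(s_d/√n) = 0.154/(0.338/√49) = 3.189
df = n − 1 = 48
p-value = P(T ≥ 3.189) ≈ 0.0013
Since p ≈ 0.0013 < α = 0.05, reject H0; the data support H1.

3.189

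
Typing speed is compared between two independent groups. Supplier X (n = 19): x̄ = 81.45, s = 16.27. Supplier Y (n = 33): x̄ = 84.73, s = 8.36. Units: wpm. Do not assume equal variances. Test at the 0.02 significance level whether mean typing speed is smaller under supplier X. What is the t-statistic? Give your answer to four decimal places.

-0.8187

Let group 1 = supplier X, group 2 = supplier Y. H0: μ_1 = μ_2; H1: μ_1 < μ_2 (Welch's two-sample t-test, left-tailed).
t = (x̄_1 − x̄_2)/√(s_1²/n_1 + s_2²/n_2) = (81.45 − 84.73)/√(16.27²/19 + 8.36²/33) = -0.8187
Welch–Satterthwaite df ≈ 23.58
p-value = P(T ≤ -0.8187) ≈ 0.211
Since p ≈ 0.211 > α = 0.02, fail to reject H0; the evidence is not statistically significant.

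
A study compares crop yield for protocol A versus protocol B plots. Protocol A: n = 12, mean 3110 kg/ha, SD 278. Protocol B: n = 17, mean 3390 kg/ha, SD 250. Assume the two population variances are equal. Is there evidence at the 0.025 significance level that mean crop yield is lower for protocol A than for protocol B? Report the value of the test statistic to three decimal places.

Let group 1 = protocol A, group 2 = protocol B. H0: μ_1 = μ_2; H1: μ_1 < μ_2 (two-sample pooled-variance t-test, left-tailed).
s_p² = [(12−1)·278² + (17−1)·250²]/(12+17−2) = 68523.1
t = (3110 − 3390)/√[68523.1·(1/12 + 1/17)] = -2.837
df = n₁ + n₂ − 2 = 27
p-value = P(T ≤ -2.837) ≈ 0.004
Since p ≈ 0.004 < α = 0.025, reject H0; the data support H1.

-2.837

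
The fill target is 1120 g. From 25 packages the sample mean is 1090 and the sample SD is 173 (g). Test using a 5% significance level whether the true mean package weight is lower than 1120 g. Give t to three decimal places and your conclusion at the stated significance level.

H0: μ = 1120; H1: μ < 1120 (one-sample t-test, left-tailed).
t = (x̄ − μ₀)/(s/√n) = (1090 − 1120)/(173/√25) = -0.867
df = n − 1 = 24
p-value = P(T ≤ -0.867) ≈ 0.1972
Since p ≈ 0.1972 > α = 0.05, fail to reject H0; the evidence is not statistically significant.

t = -0.867; fail to reject H0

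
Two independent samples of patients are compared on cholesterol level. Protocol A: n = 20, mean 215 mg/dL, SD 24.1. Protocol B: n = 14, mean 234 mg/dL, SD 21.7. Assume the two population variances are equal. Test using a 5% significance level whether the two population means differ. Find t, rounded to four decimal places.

-2.3548

Let group 1 = protocol A, group 2 = protocol B. H0: μ_1 = μ_2; H1: μ_1 ≠ μ_2 (two-sample pooled-variance t-test, two-sided).
s_p² = [(20−1)·24.1² + (14−1)·21.7²]/(20+14−2) = 536.155
t = (215 − 234)/√[536.155·(1/20 + 1/14)] = -2.3548
df = n₁ + n₂ − 2 = 32
Two-sided p-value ≈ 0.0248
Since p ≈ 0.0248 < α = 0.05, reject H0; the data support H1.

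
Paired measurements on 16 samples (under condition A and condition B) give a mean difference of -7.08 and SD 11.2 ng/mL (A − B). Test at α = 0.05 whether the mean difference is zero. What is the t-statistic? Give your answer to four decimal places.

-2.5286

H0: μ_d = 0; H1: μ_d ≠ 0 (paired t-test on the differences, two-sided).
t = d̄/(s_d/√n) = -7.08/(11.2/√16) = -2.5286
df = n − 1 = 15
Two-sided p-value ≈ 0.0232
Since p ≈ 0.0232 < α = 0.05, reject H0; the data support H1.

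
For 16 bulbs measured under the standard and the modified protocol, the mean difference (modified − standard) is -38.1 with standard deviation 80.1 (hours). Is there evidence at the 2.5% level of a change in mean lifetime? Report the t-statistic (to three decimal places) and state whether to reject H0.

H0: μ_d = 0; H1: μ_d ≠ 0 (paired t-test on the differences, two-sided).
t = d̄/(s_d/√n) = -38.1/(80.1/√16) = -1.903
df = n − 1 = 15
Two-sided p-value ≈ 0.076
Since p ≈ 0.076 > α = 0.025, fail to reject H0; the evidence is not statistically significant.

t = -1.903; fail to reject H0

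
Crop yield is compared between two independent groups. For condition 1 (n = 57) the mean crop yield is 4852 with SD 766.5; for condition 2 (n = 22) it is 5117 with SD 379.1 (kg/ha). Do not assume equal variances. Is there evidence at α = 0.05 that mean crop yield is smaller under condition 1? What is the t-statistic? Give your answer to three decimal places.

-2.042

Let group 1 = condition 1, group 2 = condition 2. H0: μ_1 = μ_2; H1: μ_1 < μ_2 (Welch's two-sample t-test, left-tailed).
t = (x̄_1 − x̄_2)/√(s_1²/n_1 + s_2²/n_2) = (4852 − 5117)/√(766.5²/57 + 379.1²/22) = -2.042
Welch–Satterthwaite df ≈ 72.17
p-value = P(T ≤ -2.042) ≈ 0.0224
Since p ≈ 0.0224 < α = 0.05, reject H0; the evidence is statistically significant.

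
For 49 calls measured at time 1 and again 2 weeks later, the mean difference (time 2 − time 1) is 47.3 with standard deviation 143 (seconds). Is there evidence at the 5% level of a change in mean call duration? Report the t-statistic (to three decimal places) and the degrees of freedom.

t = 2.315, df = 48

H0: μ_d = 0; H1: μ_d ≠ 0 (paired t-test on the differences, two-sided).
t = d̄/(s_d/√n) = 47.3/(143/√49) = 2.315
df = n − 1 = 48
Two-sided p-value ≈ 0.025
Since p ≈ 0.025 < α = 0.05, reject H0; the evidence is statistically significant.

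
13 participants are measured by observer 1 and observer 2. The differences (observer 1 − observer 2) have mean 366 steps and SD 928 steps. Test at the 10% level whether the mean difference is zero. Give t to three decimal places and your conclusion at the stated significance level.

H0: μ_d = 0; H1: μ_d ≠ 0 (paired t-test on the differences, two-sided).
t = d̄/(s_d/√n) = 366/(928/√13) = 1.422
df = n − 1 = 12
Two-sided p-value ≈ 0.180
Since p ≈ 0.180 > α = 0.1, fail to reject H0; the data do not provide sufficient evidence against H0.

t = 1.422; fail to reject H0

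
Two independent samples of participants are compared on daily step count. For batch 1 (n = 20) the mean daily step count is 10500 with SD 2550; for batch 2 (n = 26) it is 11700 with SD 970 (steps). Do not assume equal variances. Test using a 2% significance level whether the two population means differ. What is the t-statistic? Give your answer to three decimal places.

Let group 1 = batch 1, group 2 = batch 2. H0: μ_1 = μ_2; H1: μ_1 ≠ μ_2 (Welch's two-sample t-test, two-sided).
t = (x̄_1 − x̄_2)/√(s_1²/n_1 + s_2²/n_2) = (10500 − 11700)/√(2550²/20 + 970²/26) = -1.996
Welch–Satterthwaite df ≈ 23.25
Two-sided p-value ≈ 0.0577
Since p ≈ 0.0577 > α = 0.02, fail to reject H0; the data do not provide sufficient evidence against H0.

-1.996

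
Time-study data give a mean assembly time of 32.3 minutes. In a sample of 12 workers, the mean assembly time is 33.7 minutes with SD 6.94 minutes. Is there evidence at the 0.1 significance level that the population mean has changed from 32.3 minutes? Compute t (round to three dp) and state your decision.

H0: μ = 32.3; H1: μ ≠ 32.3 (one-sample t-test, two-sided).
t = (x̄ − μ₀)/(s/√n) = (33.7 − 32.3)/(6.94/√12) = 0.699
df = n − 1 = 11
Two-sided p-value ≈ 0.4992
Since p ≈ 0.4992 > α = 0.1, fail to reject H0; the data do not provide sufficient evidence against H0.

t = 0.699; fail to reject H0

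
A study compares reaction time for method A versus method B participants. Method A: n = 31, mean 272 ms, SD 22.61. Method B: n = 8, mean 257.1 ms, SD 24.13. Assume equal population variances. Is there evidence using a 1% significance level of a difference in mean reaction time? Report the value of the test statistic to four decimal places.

1.6404

Let group 1 = method A, group 2 = method B. H0: μ_1 = μ_2; H1: μ_1 ≠ μ_2 (two-sample pooled-variance t-test, two-sided).
s_p² = [(31−1)·22.61² + (8−1)·24.13²]/(31+8−2) = 524.653
t = (272 − 257.1)/√[524.653·(1/31 + 1/8)] = 1.6404
df = n₁ + n₂ − 2 = 37
Two-sided p-value ≈ 0.1094
Since p ≈ 0.1094 > α = 0.01, fail to reject H0; the evidence is not statistically significant.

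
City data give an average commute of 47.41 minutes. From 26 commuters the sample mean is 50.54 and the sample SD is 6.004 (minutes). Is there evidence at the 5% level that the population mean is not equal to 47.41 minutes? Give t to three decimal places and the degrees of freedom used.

H0: μ = 47.41; H1: μ ≠ 47.41 (one-sample t-test, two-sided).
t = (x̄ − μ₀)/(s/√n) = (50.54 − 47.41)/(6.004/√26) = 2.658
df = n − 1 = 25
Two-sided p-value ≈ 0.013
Since p ≈ 0.013 < α = 0.05, reject H0; the evidence is statistically significant.

t = 2.658, df = 25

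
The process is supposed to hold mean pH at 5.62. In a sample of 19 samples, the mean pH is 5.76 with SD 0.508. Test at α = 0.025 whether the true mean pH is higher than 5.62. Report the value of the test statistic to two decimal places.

H0: μ = 5.62; H1: μ > 5.62 (one-sample t-test, right-tailed).
t = (x̄ − μ₀)/(s/√n) = (5.76 − 5.62)/(0.508/√19) = 1.20
df = n − 1 = 18
p-value = P(T ≥ 1.20) ≈ 0.1226
Since p ≈ 0.1226 > α = 0.025, fail to reject H0; the evidence is not statistically significant.

1.20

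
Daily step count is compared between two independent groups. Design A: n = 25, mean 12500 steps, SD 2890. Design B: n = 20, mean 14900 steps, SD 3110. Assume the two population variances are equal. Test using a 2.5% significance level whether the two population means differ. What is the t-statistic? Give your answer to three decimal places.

-2.676

Let group 1 = design A, group 2 = design B. H0: μ_1 = μ_2; H1: μ_1 ≠ μ_2 (two-sample pooled-variance t-test, two-sided).
s_p² = [(25−1)·2890² + (20−1)·3110²]/(25+20−2) = 8935360
t = (12500 − 14900)/√[8935360·(1/25 + 1/20)] = -2.676
df = n₁ + n₂ − 2 = 43
Two-sided p-value ≈ 0.0105
Since p ≈ 0.0105 < α = 0.025, reject H0; the evidence is statistically significant.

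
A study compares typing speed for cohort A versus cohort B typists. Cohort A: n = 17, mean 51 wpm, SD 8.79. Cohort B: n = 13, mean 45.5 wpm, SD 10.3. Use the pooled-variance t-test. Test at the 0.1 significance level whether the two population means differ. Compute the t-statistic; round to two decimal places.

1.58

Let group 1 = cohort A, group 2 = cohort B. H0: μ_1 = μ_2; H1: μ_1 ≠ μ_2 (two-sample pooled-variance t-test, two-sided).
s_p² = [(17−1)·8.79² + (13−1)·10.3²]/(17+13−2) = 89.6181
t = (51 − 45.5)/√[89.6181·(1/17 + 1/13)] = 1.58
df = n₁ + n₂ − 2 = 28
Two-sided p-value ≈ 0.1261
Since p ≈ 0.1261 > α = 0.1, fail to reject H0; the data do not provide sufficient evidence against H0.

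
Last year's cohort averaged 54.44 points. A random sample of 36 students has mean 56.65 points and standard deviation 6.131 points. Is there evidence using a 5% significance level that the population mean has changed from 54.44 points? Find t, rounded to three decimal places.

2.163

H0: μ = 54.44; H1: μ ≠ 54.44 (one-sample t-test, two-sided).
t = (x̄ − μ₀)/(s/√n) = (56.65 − 54.44)/(6.131/√36) = 2.163
df = n − 1 = 35
Two-sided p-value ≈ 0.0375
Since p ≈ 0.0375 < α = 0.05, reject H0; the evidence is statistically significant.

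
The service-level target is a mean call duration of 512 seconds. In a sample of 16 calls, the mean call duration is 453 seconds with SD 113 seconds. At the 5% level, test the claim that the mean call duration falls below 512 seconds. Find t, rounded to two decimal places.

-2.09

H0: μ = 512; H1: μ < 512 (one-sample t-test, left-tailed).
t = (x̄ − μ₀)/(s/√n) = (453 − 512)/(113/√16) = -2.09
df = n − 1 = 15
p-value = P(T ≤ -2.09) ≈ 0.027
Since p ≈ 0.027 < α = 0.05, reject H0; the evidence is statistically significant.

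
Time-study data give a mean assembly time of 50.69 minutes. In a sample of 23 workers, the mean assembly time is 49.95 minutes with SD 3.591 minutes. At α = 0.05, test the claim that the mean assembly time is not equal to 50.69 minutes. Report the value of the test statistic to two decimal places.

H0: μ = 50.69; H1: μ ≠ 50.69 (one-sample t-test, two-sided).
t = (x̄ − μ₀)/(s/√n) = (49.95 − 50.69)/(3.591/√23) = -0.99
df = n − 1 = 22
Two-sided p-value ≈ 0.334
Since p ≈ 0.334 > α = 0.05, fail to reject H0; the evidence is not statistically significant.

-0.99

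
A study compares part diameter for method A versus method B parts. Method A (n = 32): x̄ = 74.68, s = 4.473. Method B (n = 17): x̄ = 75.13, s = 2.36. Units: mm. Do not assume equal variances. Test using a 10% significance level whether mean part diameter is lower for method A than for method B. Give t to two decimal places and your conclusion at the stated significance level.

t = -0.46; fail to reject H0

Let group 1 = method A, group 2 = method B. H0: μ_1 = μ_2; H1: μ_1 < μ_2 (Welch's two-sample t-test, left-tailed).
t = (x̄_1 − x̄_2)/√(s_1²/n_1 + s_2²/n_2) = (74.68 − 75.13)/√(4.473²/32 + 2.36²/17) = -0.46
Welch–Satterthwaite df ≈ 47.00
p-value = P(T ≤ -0.46) ≈ 0.323
Since p ≈ 0.323 > α = 0.1, fail to reject H0; the evidence is not statistically significant.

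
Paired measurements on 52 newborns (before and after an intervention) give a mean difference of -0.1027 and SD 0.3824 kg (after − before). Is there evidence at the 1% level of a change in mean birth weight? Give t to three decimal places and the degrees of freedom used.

t = -1.937, df = 51

H0: μ_d = 0; H1: μ_d ≠ 0 (paired t-test on the differences, two-sided).
t = d̄/(s_d/√n) = -0.1027/(0.3824/√52) = -1.937
df = n − 1 = 51
Two-sided p-value ≈ 0.0583
Since p ≈ 0.0583 > α = 0.01, fail to reject H0; the evidence is not statistically significant.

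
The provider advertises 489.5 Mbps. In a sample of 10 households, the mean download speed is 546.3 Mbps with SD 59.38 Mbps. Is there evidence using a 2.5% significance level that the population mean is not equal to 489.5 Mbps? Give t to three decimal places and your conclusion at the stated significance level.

t = 3.025; reject H0

H0: μ = 489.5; H1: μ ≠ 489.5 (one-sample t-test, two-sided).
t = (x̄ − μ₀)/(s/√n) = (546.3 − 489.5)/(59.38/√10) = 3.025
df = n − 1 = 9
Two-sided p-value ≈ 0.0144
Since p ≈ 0.0144 < α = 0.025, reject H0; the evidence is statistically significant.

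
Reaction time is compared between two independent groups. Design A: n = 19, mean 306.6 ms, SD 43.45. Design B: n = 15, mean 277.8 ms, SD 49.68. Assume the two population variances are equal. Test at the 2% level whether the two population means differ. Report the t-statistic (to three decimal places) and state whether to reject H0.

Let group 1 = design A, group 2 = design B. H0: μ_1 = μ_2; H1: μ_1 ≠ μ_2 (two-sample pooled-variance t-test, two-sided).
s_p² = [(19−1)·43.45² + (15−1)·49.68²]/(19+15−2) = 2141.74
t = (306.6 − 277.8)/√[2141.74·(1/19 + 1/15)] = 1.802
df = n₁ + n₂ − 2 = 32
Two-sided p-value ≈ 0.0810
Since p ≈ 0.0810 > α = 0.02, fail to reject H0; the data do not provide sufficient evidence against H0.

t = 1.802; fail to reject H0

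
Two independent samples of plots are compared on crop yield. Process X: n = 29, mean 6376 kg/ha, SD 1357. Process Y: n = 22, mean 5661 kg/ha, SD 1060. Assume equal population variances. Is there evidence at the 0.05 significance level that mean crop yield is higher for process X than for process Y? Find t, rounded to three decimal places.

Let group 1 = process X, group 2 = process Y. H0: μ_1 = μ_2; H1: μ_1 > μ_2 (two-sample pooled-variance t-test, right-tailed).
s_p² = [(29−1)·1357² + (22−1)·1060²]/(29+22−2) = 1533800
t = (6376 − 5661)/√[1533800·(1/29 + 1/22)] = 2.042
df = n₁ + n₂ − 2 = 49
p-value = P(T ≥ 2.042) ≈ 0.0233
Since p ≈ 0.0233 < α = 0.05, reject H0; the evidence is statistically significant.

2.042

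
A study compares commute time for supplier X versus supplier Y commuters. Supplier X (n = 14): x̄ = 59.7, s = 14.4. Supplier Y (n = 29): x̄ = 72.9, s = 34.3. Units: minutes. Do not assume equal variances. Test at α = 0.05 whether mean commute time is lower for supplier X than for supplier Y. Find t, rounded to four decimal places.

-1.7738

Let group 1 = supplier X, group 2 = supplier Y. H0: μ_1 = μ_2; H1: μ_1 < μ_2 (Welch's two-sample t-test, left-tailed).
t = (x̄_1 − x̄_2)/√(s_1²/n_1 + s_2²/n_2) = (59.7 − 72.9)/√(14.4²/14 + 34.3²/29) = -1.7738
Welch–Satterthwaite df ≈ 40.54
p-value = P(T ≤ -1.7738) ≈ 0.0418
Since p ≈ 0.0418 < α = 0.05, reject H0; the evidence is statistically significant.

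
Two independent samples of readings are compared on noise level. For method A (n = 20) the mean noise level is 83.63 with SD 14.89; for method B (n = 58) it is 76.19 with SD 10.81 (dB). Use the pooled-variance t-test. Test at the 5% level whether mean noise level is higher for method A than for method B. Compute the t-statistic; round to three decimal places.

Let group 1 = method A, group 2 = method B. H0: μ_1 = μ_2; H1: μ_1 > μ_2 (two-sample pooled-variance t-test, right-tailed).
s_p² = [(20−1)·14.89² + (58−1)·10.81²]/(20+58−2) = 143.07
t = (83.63 − 76.19)/√[143.07·(1/20 + 1/58)] = 2.399
df = n₁ + n₂ − 2 = 76
p-value = P(T ≥ 2.399) ≈ 0.0095
Since p ≈ 0.0095 < α = 0.05, reject H0; the data support H1.

2.399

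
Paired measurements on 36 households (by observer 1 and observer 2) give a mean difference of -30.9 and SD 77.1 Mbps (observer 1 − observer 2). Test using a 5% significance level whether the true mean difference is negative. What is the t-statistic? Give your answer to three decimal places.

H0: μ_d = 0; H1: μ_d < 0 (paired t-test on the differences, left-tailed).
t = d̄/(s_d/√n) = -30.9/(77.1/√36) = -2.405
df = n − 1 = 35
p-value = P(T ≤ -2.405) ≈ 0.0108
Since p ≈ 0.0108 < α = 0.05, reject H0; the data support H1.

-2.405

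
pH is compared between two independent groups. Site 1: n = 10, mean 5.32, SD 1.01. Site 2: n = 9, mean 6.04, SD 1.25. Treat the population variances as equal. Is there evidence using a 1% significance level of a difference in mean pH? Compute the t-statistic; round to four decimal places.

-1.3876

Let group 1 = site 1, group 2 = site 2. H0: μ_1 = μ_2; H1: μ_1 ≠ μ_2 (two-sample pooled-variance t-test, two-sided).
s_p² = [(10−1)·1.01² + (9−1)·1.25²]/(10+9−2) = 1.27535
t = (5.32 − 6.04)/√[1.27535·(1/10 + 1/9)] = -1.3876
df = n₁ + n₂ − 2 = 17
Two-sided p-value ≈ 0.183
Since p ≈ 0.183 > α = 0.01, fail to reject H0; the evidence is not statistically significant.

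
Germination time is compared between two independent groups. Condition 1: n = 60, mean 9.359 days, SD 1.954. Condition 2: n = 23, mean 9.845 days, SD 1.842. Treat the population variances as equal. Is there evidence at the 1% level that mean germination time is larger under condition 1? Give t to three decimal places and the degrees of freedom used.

t = -1.030, df = 81

Let group 1 = condition 1, group 2 = condition 2. H0: μ_1 = μ_2; H1: μ_1 > μ_2 (two-sample pooled-variance t-test, right-tailed).
s_p² = [(60−1)·1.954² + (23−1)·1.842²]/(60+23−2) = 3.70264
t = (9.359 − 9.845)/√[3.70264·(1/60 + 1/23)] = -1.030
df = n₁ + n₂ − 2 = 81
p-value = P(T ≥ -1.030) ≈ 0.8469
Since p ≈ 0.8469 > α = 0.01, fail to reject H0; the evidence is not statistically significant.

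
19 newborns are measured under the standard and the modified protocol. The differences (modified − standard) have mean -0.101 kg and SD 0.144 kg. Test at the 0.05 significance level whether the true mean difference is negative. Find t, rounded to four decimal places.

-3.0573

H0: μ_d = 0; H1: μ_d < 0 (paired t-test on the differences, left-tailed).
t = d̄/(s_d/√n) = -0.101/(0.144/√19) = -3.0573
df = n − 1 = 18
p-value = P(T ≤ -3.0573) ≈ 0.0034
Since p ≈ 0.0034 < α = 0.05, reject H0; the data support H1.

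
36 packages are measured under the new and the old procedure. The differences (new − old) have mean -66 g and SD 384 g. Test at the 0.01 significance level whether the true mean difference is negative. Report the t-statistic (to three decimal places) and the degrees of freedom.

H0: μ_d = 0; H1: μ_d < 0 (paired t-test on the differences, left-tailed).
t = d̄/(s_d/√n) = -66/(384/√36) = -1.031
df = n − 1 = 35
p-value = P(T ≤ -1.031) ≈ 0.1547
Since p ≈ 0.1547 > α = 0.01, fail to reject H0; the evidence is not statistically significant.

t = -1.031, df = 35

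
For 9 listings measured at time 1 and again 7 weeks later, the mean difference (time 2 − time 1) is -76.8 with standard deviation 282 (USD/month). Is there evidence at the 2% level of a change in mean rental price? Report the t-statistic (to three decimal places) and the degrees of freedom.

H0: μ_d = 0; H1: μ_d ≠ 0 (paired t-test on the differences, two-sided).
t = d̄/(s_d/√n) = -76.8/(282/√9) = -0.817
df = n − 1 = 8
Two-sided p-value ≈ 0.4376
Since p ≈ 0.4376 > α = 0.02, fail to reject H0; the data do not provide sufficient evidence against H0.

t = -0.817, df = 8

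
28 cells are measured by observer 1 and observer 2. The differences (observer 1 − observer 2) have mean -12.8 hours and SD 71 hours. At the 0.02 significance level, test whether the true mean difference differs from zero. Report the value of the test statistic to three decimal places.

H0: μ_d = 0; H1: μ_d ≠ 0 (paired t-test on the differences, two-sided).
t = d̄/(s_d/√n) = -12.8/(71/√28) = -0.954
df = n − 1 = 27
Two-sided p-value ≈ 0.349
Since p ≈ 0.349 > α = 0.02, fail to reject H0; the evidence is not statistically significant.

-0.954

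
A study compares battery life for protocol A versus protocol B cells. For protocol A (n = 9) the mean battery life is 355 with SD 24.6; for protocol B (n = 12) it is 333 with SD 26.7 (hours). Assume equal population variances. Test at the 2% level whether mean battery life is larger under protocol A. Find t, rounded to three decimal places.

1.931

Let group 1 = protocol A, group 2 = protocol B. H0: μ_1 = μ_2; H1: μ_1 > μ_2 (two-sample pooled-variance t-test, right-tailed).
s_p² = [(9−1)·24.6² + (12−1)·26.7²]/(9+12−2) = 667.53
t = (355 − 333)/√[667.53·(1/9 + 1/12)] = 1.931
df = n₁ + n₂ − 2 = 19
p-value = P(T ≥ 1.931) ≈ 0.034
Since p ≈ 0.034 > α = 0.02, fail to reject H0; the evidence is not statistically significant.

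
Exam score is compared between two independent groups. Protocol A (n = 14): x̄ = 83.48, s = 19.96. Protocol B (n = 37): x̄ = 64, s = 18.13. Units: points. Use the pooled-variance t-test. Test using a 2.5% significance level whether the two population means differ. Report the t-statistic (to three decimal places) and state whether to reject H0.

t = 3.332; reject H0

Let group 1 = protocol A, group 2 = protocol B. H0: μ_1 = μ_2; H1: μ_1 ≠ μ_2 (two-sample pooled-variance t-test, two-sided).
s_p² = [(14−1)·19.96² + (37−1)·18.13²]/(14+37−2) = 347.19
t = (83.48 − 64)/√[347.19·(1/14 + 1/37)] = 3.332
df = n₁ + n₂ − 2 = 49
Two-sided p-value ≈ 0.002
Since p ≈ 0.002 < α = 0.025, reject H0; the data support H1.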